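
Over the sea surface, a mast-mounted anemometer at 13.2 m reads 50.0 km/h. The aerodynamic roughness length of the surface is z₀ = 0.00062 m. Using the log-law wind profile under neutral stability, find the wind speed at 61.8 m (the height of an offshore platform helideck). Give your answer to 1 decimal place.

57.7 km/h

Log law: V(z) ∝ ln(z/z₀), so V₂/V₁ = ln(z₂/z₀) / ln(z₁/z₀).
ln(61.8/0.00062) = 11.5097, ln(13.2/0.00062) = 9.9660
V₂ = 50.0 × 11.5097/9.9660 = 50.0 × 1.1549 = 57.7448 km/h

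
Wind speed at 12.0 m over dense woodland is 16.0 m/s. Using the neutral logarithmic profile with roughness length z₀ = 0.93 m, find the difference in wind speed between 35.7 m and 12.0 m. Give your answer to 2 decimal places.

Log law: V₂ = V₁ · ln(z₂/z₀)/ln(z₁/z₀) = 16.0 × 3.6477/2.5575 = 22.8207 m/s
ΔV = 22.8207 − 16.0 = 6.8207 m/s

6.82 m/s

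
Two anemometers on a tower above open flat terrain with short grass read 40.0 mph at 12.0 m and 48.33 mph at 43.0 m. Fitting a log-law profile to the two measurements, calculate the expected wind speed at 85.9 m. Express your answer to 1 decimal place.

52.8 mph

Log law: V ∝ ln(z/z₀). From the pair, with r = V₁/V₂ = 0.82764,
ln z₀ = (ln z₁ − r·ln z₂)/(1 − r) = (2.4849 − 0.82764×3.7612)/0.17236 = -3.6438 → z₀ = 0.02615 m
V₃ = V₁ · ln(z₃/z₀)/ln(z₁/z₀) = 40.0 × 8.0969/6.1287 = 52.8464 mph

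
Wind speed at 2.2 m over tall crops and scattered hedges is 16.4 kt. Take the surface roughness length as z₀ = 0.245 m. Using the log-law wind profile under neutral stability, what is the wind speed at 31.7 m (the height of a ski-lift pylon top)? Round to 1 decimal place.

36.3 kt

Log law: V(z) ∝ ln(z/z₀), so V₂/V₁ = ln(z₂/z₀) / ln(z₁/z₀).
ln(31.7/0.245) = 4.8628, ln(2.2/0.245) = 2.1950
V₂ = 16.4 × 4.8628/2.1950 = 16.4 × 2.2155 = 36.3334 kt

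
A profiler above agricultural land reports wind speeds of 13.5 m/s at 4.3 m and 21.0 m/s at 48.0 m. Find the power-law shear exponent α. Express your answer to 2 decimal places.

α ≈ 0.18

Power law: V₂/V₁ = (z₂/z₁)^α ⇒ α = ln(V₂/V₁) / ln(z₂/z₁)
α = ln(21.0/13.5) / ln(48.0/4.3) = ln(1.5556) / ln(11.1628)
  = 0.44183 / 2.41259 = 0.18314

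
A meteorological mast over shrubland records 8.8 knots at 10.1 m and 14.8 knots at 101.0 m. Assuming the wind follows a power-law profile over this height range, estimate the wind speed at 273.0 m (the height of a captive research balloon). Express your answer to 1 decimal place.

First find α: α = ln(V₂/V₁)/ln(z₂/z₁) = ln(14.8/8.8)/ln(101.0/10.1) = 0.51988/2.30259 = 0.2258
Extrapolate from 101.0 m to 273.0 m: V₃ = 14.8 × (273.0/101.0)^0.2258 = 14.8 × 1.2517 = 18.5252 knots

18.5 knots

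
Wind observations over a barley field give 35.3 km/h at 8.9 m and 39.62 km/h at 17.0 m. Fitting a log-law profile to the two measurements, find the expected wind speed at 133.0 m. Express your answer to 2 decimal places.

Log law: V ∝ ln(z/z₀). From the pair, with r = V₁/V₂ = 0.89096,
ln z₀ = (ln z₁ − r·ln z₂)/(1 − r) = (2.1861 − 0.89096×2.8332)/0.10904 = -3.1021 → z₀ = 0.04495 m
V₃ = V₁ · ln(z₃/z₀)/ln(z₁/z₀) = 35.3 × 7.9925/5.2882 = 53.3520 km/h

53.35 km/h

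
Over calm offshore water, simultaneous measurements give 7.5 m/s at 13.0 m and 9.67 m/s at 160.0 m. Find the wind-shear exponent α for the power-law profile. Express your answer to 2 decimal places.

α ≈ 0.10

Power law: V₂/V₁ = (z₂/z₁)^α ⇒ α = ln(V₂/V₁) / ln(z₂/z₁)
α = ln(9.67/7.5) / ln(160.0/13.0) = ln(1.2893) / ln(12.3077)
  = 0.25413 / 2.51022 = 0.10124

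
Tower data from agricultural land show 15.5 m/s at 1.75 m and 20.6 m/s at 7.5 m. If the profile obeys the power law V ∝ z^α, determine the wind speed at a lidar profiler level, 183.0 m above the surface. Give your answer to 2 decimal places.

38.46 m/s

First find α: α = ln(V₂/V₁)/ln(z₂/z₁) = ln(20.6/15.5)/ln(7.5/1.75) = 0.28445/1.45529 = 0.1955
Extrapolate from 7.5 m to 183.0 m: V₃ = 20.6 × (183.0/7.5)^0.1955 = 20.6 × 1.8672 = 38.4633 m/s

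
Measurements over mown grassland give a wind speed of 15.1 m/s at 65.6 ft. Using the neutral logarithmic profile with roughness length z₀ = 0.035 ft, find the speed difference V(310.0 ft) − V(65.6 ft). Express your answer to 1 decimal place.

Log law: V₂ = V₁ · ln(z₂/z₀)/ln(z₁/z₀) = 15.1 × 9.0890/7.5360 = 18.2118 m/s
ΔV = 18.2118 − 15.1 = 3.1118 m/s

3.1 m/s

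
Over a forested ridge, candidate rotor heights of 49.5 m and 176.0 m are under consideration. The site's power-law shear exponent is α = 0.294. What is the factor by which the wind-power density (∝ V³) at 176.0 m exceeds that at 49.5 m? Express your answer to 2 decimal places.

3.06

Speed ratio: V_B/V_A = (z_B/z_A)^α = (176.0/49.5)^0.294 = (3.5556)^0.294 = 1.45200
Power-density ratio: P_B/P_A = (V_B/V_A)³ = (1.45200)³ = 3.06126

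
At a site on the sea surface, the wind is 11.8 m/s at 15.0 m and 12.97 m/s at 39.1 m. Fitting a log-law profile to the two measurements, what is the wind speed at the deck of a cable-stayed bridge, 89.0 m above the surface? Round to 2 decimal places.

13.97 m/s

Log law: V ∝ ln(z/z₀). From the pair, with r = V₁/V₂ = 0.90979,
ln z₀ = (ln z₁ − r·ln z₂)/(1 − r) = (2.7081 − 0.90979×3.6661)/0.09021 = -6.9546 → z₀ = 0.0009543 m
V₃ = V₁ · ln(z₃/z₀)/ln(z₁/z₀) = 11.8 × 11.4432/9.6626 = 13.9745 m/s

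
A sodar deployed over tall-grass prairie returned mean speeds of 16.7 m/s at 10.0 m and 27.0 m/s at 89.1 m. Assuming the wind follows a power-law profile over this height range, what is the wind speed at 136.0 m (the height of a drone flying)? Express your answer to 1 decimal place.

First find α: α = ln(V₂/V₁)/ln(z₂/z₁) = ln(27.0/16.7)/ln(89.1/10.0) = 0.48043/2.18717 = 0.2197
Extrapolate from 89.1 m to 136.0 m: V₃ = 27.0 × (136.0/89.1)^0.2197 = 27.0 × 1.0973 = 29.6283 m/s

29.6 m/s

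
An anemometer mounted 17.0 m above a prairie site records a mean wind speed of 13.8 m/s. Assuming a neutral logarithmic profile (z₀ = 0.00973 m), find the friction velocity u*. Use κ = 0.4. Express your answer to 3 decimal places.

u* ≈ 0.739 m/s

Log law: V(z) = (u*/κ) · ln(z/z₀) ⇒ u* = κ · V / ln(z/z₀)
u* = 0.4 × 13.8 / ln(17.0/0.00973) = 0.4 × 13.8 / 7.4658
   = 5.5200 / 7.4658 = 0.7394 m/s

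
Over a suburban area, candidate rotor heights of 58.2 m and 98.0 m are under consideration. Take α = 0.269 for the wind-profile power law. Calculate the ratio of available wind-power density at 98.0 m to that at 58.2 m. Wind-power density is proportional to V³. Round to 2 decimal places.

1.52

Speed ratio: V_B/V_A = (z_B/z_A)^α = (98.0/58.2)^0.269 = (1.6838)^0.269 = 1.15047
Power-density ratio: P_B/P_A = (V_B/V_A)³ = (1.15047)³ = 1.52274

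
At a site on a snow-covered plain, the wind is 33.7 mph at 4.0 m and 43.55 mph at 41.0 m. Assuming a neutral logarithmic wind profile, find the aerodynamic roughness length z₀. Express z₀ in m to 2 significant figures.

Log law: V(z) ∝ ln(z/z₀). With r = V₁/V₂ = 33.7/43.55 = 0.77382,
r · ln(z₂/z₀) = ln(z₁/z₀) ⇒ ln z₀ = (ln z₁ − r·ln z₂)/(1 − r)
ln z₀ = (1.38629 − 0.77382×3.71357) / 0.22618 = -6.5761
z₀ = exp(-6.5761) = 0.001393 m

z₀ ≈ 0.0014 m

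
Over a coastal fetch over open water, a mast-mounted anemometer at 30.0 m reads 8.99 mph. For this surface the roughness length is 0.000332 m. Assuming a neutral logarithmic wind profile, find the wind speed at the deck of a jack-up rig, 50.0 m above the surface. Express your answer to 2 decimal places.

9.39 mph

Log law: V(z) ∝ ln(z/z₀), so V₂/V₁ = ln(z₂/z₀) / ln(z₁/z₀).
ln(50.0/0.000332) = 11.9224, ln(30.0/0.000332) = 11.4116
V₂ = 8.99 × 11.9224/11.4116 = 8.99 × 1.0448 = 9.3924 mph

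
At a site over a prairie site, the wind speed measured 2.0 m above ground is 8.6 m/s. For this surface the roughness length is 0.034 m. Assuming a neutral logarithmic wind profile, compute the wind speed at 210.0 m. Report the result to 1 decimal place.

18.4 m/s

Log law: V(z) ∝ ln(z/z₀), so V₂/V₁ = ln(z₂/z₀) / ln(z₁/z₀).
ln(210.0/0.034) = 8.7285, ln(2.0/0.034) = 4.0745
V₂ = 8.6 × 8.7285/4.0745 = 8.6 × 2.1422 = 18.4230 m/s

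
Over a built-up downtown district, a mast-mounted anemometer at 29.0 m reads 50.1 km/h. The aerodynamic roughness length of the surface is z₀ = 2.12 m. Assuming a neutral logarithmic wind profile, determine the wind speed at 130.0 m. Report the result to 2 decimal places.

Log law: V(z) ∝ ln(z/z₀), so V₂/V₁ = ln(z₂/z₀) / ln(z₁/z₀).
ln(130.0/2.12) = 4.1161, ln(29.0/2.12) = 2.6159
V₂ = 50.1 × 4.1161/2.6159 = 50.1 × 1.5735 = 78.8330 km/h

78.83 km/h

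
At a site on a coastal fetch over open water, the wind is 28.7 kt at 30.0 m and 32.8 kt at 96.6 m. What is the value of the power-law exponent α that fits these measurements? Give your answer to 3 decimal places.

Power law: V₂/V₁ = (z₂/z₁)^α ⇒ α = ln(V₂/V₁) / ln(z₂/z₁)
α = ln(32.8/28.7) / ln(96.6/30.0) = ln(1.1429) / ln(3.2200)
  = 0.13353 / 1.16938 = 0.11419

α ≈ 0.114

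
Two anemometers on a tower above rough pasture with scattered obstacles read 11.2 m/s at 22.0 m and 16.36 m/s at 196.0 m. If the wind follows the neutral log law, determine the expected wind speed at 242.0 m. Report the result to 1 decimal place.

Log law: V ∝ ln(z/z₀). From the pair, with r = V₁/V₂ = 0.68460,
ln z₀ = (ln z₁ − r·ln z₂)/(1 − r) = (3.0910 − 0.68460×5.2781)/0.31540 = -1.6561 → z₀ = 0.1909 m
V₃ = V₁ · ln(z₃/z₀)/ln(z₁/z₀) = 11.2 × 7.1450/4.7471 = 16.8574 m/s

16.9 m/s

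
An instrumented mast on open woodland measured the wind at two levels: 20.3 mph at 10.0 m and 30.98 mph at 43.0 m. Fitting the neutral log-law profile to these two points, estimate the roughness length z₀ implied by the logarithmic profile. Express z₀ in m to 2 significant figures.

Log law: V(z) ∝ ln(z/z₀). With r = V₁/V₂ = 20.3/30.98 = 0.65526,
r · ln(z₂/z₀) = ln(z₁/z₀) ⇒ ln z₀ = (ln z₁ − r·ln z₂)/(1 − r)
ln z₀ = (2.30259 − 0.65526×3.76120) / 0.34474 = -0.4699
z₀ = exp(-0.4699) = 0.6251 m

z₀ ≈ 0.63 m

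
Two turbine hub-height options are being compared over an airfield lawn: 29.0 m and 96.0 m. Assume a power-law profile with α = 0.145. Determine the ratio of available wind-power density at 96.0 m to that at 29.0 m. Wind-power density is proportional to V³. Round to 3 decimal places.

Speed ratio: V_B/V_A = (z_B/z_A)^α = (96.0/29.0)^0.145 = (3.3103)^0.145 = 1.18955
Power-density ratio: P_B/P_A = (V_B/V_A)³ = (1.18955)³ = 1.68324

1.683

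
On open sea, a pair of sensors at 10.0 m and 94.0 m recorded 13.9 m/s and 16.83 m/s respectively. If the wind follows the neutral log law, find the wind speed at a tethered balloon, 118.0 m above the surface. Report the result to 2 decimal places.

17.13 m/s

Log law: V ∝ ln(z/z₀). From the pair, with r = V₁/V₂ = 0.82591,
ln z₀ = (ln z₁ − r·ln z₂)/(1 − r) = (2.3026 − 0.82591×4.5433)/0.17409 = -8.3274 → z₀ = 0.0002418 m
V₃ = V₁ · ln(z₃/z₀)/ln(z₁/z₀) = 13.9 × 13.0981/10.6300 = 17.1273 m/s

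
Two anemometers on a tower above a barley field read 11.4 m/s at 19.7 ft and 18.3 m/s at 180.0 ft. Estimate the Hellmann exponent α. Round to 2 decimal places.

α ≈ 0.21

Power law: V₂/V₁ = (z₂/z₁)^α ⇒ α = ln(V₂/V₁) / ln(z₂/z₁)
α = ln(18.3/11.4) / ln(180.0/19.7) = ln(1.6053) / ln(9.1371)
  = 0.47329 / 2.21234 = 0.21393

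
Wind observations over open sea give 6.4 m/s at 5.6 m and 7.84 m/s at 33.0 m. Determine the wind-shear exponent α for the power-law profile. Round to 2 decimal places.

α ≈ 0.11

Power law: V₂/V₁ = (z₂/z₁)^α ⇒ α = ln(V₂/V₁) / ln(z₂/z₁)
α = ln(7.84/6.4) / ln(33.0/5.6) = ln(1.2250) / ln(5.8929)
  = 0.20294 / 1.77374 = 0.11441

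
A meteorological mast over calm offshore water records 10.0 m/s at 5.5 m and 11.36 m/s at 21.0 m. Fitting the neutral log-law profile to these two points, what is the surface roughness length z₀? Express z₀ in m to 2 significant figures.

Log law: V(z) ∝ ln(z/z₀). With r = V₁/V₂ = 10.0/11.36 = 0.88028,
r · ln(z₂/z₀) = ln(z₁/z₀) ⇒ ln z₀ = (ln z₁ − r·ln z₂)/(1 − r)
ln z₀ = (1.70475 − 0.88028×3.04452) / 0.11972 = -8.1465
z₀ = exp(-8.1465) = 0.0002897 m

z₀ ≈ 0.00029 m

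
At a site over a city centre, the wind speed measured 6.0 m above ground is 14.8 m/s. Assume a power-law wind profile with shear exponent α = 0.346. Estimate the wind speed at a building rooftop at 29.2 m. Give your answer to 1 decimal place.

Power-law profile: V₂ = V₁ · (z₂/z₁)^α
V₂ = 14.8 × (29.2/6.0)^0.346 = 14.8 × (4.8667)^0.346
    = 14.8 × 1.7289 = 25.5884 m/s

25.6 m/s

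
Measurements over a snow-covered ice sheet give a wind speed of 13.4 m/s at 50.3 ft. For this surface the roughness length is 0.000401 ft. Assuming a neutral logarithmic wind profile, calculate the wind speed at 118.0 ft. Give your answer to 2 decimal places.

Log law: V(z) ∝ ln(z/z₀), so V₂/V₁ = ln(z₂/z₀) / ln(z₁/z₀).
ln(118.0/0.000401) = 12.5922, ln(50.3/0.000401) = 11.7396
V₂ = 13.4 × 12.5922/11.7396 = 13.4 × 1.0726 = 14.3733 m/s

14.37 m/s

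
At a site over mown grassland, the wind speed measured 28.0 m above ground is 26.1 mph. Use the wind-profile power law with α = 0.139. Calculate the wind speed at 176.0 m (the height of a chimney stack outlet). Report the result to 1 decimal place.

Power-law profile: V₂ = V₁ · (z₂/z₁)^α
V₂ = 26.1 × (176.0/28.0)^0.139 = 26.1 × (6.2857)^0.139
    = 26.1 × 1.2911 = 33.6986 mph

33.7 mph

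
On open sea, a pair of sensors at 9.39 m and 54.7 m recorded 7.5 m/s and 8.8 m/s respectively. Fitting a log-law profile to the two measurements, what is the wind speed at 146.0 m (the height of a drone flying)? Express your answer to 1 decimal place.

9.5 m/s

Log law: V ∝ ln(z/z₀). From the pair, with r = V₁/V₂ = 0.85227,
ln z₀ = (ln z₁ − r·ln z₂)/(1 − r) = (2.2396 − 0.85227×4.0019)/0.14773 = -7.9270 → z₀ = 0.0003609 m
V₃ = V₁ · ln(z₃/z₀)/ln(z₁/z₀) = 7.5 × 12.9106/10.1666 = 9.5242 m/s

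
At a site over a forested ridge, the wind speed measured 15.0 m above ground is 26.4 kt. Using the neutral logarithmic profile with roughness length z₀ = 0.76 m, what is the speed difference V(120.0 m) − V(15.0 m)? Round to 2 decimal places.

18.41 kt

Log law: V₂ = V₁ · ln(z₂/z₀)/ln(z₁/z₀) = 26.4 × 5.0619/2.9825 = 44.8065 kt
ΔV = 44.8065 − 26.4 = 18.4065 kt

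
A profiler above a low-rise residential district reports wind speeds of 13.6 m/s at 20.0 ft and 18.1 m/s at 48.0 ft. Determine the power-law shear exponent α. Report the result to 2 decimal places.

Power law: V₂/V₁ = (z₂/z₁)^α ⇒ α = ln(V₂/V₁) / ln(z₂/z₁)
α = ln(18.1/13.6) / ln(48.0/20.0) = ln(1.3309) / ln(2.4000)
  = 0.28584 / 0.87547 = 0.32650

α ≈ 0.33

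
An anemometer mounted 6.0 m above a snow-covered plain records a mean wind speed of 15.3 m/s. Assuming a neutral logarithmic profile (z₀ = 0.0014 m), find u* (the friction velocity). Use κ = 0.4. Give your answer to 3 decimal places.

Log law: V(z) = (u*/κ) · ln(z/z₀) ⇒ u* = κ · V / ln(z/z₀)
u* = 0.4 × 15.3 / ln(6.0/0.0014) = 0.4 × 15.3 / 8.3630
   = 6.1200 / 8.3630 = 0.7318 m/s

u* ≈ 0.732 m/s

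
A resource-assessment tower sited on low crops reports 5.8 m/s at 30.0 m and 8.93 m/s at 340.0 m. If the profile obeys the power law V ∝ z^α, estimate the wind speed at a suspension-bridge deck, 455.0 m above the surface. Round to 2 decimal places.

First find α: α = ln(V₂/V₁)/ln(z₂/z₁) = ln(8.93/5.8)/ln(340.0/30.0) = 0.43156/2.42775 = 0.1778
Extrapolate from 340.0 m to 455.0 m: V₃ = 8.93 × (455.0/340.0)^0.1778 = 8.93 × 1.0532 = 9.4047 m/s

9.40 m/s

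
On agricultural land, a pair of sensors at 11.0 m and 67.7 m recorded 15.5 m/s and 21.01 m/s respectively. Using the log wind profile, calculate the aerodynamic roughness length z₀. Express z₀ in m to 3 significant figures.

Log law: V(z) ∝ ln(z/z₀). With r = V₁/V₂ = 15.5/21.01 = 0.73774,
r · ln(z₂/z₀) = ln(z₁/z₀) ⇒ ln z₀ = (ln z₁ − r·ln z₂)/(1 − r)
ln z₀ = (2.39790 − 0.73774×4.21509) / 0.26226 = -2.7140
z₀ = exp(-2.7140) = 0.06627 m

z₀ ≈ 0.0663 m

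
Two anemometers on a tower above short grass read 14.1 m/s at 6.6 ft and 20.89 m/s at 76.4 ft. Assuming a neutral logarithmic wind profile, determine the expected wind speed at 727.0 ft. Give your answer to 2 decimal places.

27.14 m/s

Log law: V ∝ ln(z/z₀). From the pair, with r = V₁/V₂ = 0.67496,
ln z₀ = (ln z₁ − r·ln z₂)/(1 − r) = (1.8871 − 0.67496×4.3360)/0.32504 = -3.1983 → z₀ = 0.04083 ft
V₃ = V₁ · ln(z₃/z₀)/ln(z₁/z₀) = 14.1 × 9.7872/5.0854 = 27.1366 m/s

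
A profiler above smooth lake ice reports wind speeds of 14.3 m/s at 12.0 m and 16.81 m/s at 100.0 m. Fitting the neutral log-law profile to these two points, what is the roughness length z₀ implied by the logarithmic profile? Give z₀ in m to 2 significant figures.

Log law: V(z) ∝ ln(z/z₀). With r = V₁/V₂ = 14.3/16.81 = 0.85068,
r · ln(z₂/z₀) = ln(z₁/z₀) ⇒ ln z₀ = (ln z₁ − r·ln z₂)/(1 − r)
ln z₀ = (2.48491 − 0.85068×4.60517) / 0.14932 = -9.5947
z₀ = exp(-9.5947) = 0.00006809 m

z₀ ≈ 0.000068 m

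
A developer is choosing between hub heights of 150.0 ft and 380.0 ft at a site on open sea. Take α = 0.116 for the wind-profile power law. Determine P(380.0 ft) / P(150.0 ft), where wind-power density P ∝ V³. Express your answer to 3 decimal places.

1.382

Speed ratio: V_B/V_A = (z_B/z_A)^α = (380.0/150.0)^0.116 = (2.5333)^0.116 = 1.11385
Power-density ratio: P_B/P_A = (V_B/V_A)³ = (1.11385)³ = 1.38193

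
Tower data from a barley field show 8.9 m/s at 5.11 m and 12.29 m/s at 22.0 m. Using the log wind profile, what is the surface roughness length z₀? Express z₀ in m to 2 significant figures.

z₀ ≈ 0.11 m

Log law: V(z) ∝ ln(z/z₀). With r = V₁/V₂ = 8.9/12.29 = 0.72417,
r · ln(z₂/z₀) = ln(z₁/z₀) ⇒ ln z₀ = (ln z₁ − r·ln z₂)/(1 − r)
ln z₀ = (1.63120 − 0.72417×3.09104) / 0.27583 = -2.2014
z₀ = exp(-2.2014) = 0.1106 m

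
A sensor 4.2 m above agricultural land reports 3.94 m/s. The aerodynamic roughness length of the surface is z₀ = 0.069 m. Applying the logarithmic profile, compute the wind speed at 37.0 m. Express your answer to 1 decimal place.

6.0 m/s

Log law: V(z) ∝ ln(z/z₀), so V₂/V₁ = ln(z₂/z₀) / ln(z₁/z₀).
ln(37.0/0.069) = 6.2846, ln(4.2/0.069) = 4.1087
V₂ = 3.94 × 6.2846/4.1087 = 3.94 × 1.5296 = 6.0265 m/s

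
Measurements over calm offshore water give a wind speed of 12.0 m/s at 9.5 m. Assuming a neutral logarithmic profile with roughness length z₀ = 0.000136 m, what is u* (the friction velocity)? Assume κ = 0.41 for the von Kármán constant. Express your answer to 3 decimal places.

u* ≈ 0.441 m/s

Log law: V(z) = (u*/κ) · ln(z/z₀) ⇒ u* = κ · V / ln(z/z₀)
u* = 0.41 × 12.0 / ln(9.5/0.000136) = 0.41 × 12.0 / 11.1541
   = 4.9200 / 11.1541 = 0.4411 m/s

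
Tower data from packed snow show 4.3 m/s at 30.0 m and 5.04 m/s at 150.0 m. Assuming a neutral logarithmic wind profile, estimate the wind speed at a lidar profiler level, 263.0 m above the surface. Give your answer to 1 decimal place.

5.3 m/s

Log law: V ∝ ln(z/z₀). From the pair, with r = V₁/V₂ = 0.85317,
ln z₀ = (ln z₁ − r·ln z₂)/(1 − r) = (3.4012 − 0.85317×5.0106)/0.14683 = -5.9509 → z₀ = 0.002603 m
V₃ = V₁ · ln(z₃/z₀)/ln(z₁/z₀) = 4.3 × 11.5231/9.3521 = 5.2982 m/s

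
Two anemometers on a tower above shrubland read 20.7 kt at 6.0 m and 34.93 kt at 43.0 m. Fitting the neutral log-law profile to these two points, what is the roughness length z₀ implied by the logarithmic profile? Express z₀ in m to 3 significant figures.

Log law: V(z) ∝ ln(z/z₀). With r = V₁/V₂ = 20.7/34.93 = 0.59261,
r · ln(z₂/z₀) = ln(z₁/z₀) ⇒ ln z₀ = (ln z₁ − r·ln z₂)/(1 − r)
ln z₀ = (1.79176 − 0.59261×3.76120) / 0.40739 = -1.0731
z₀ = exp(-1.0731) = 0.3419 m

z₀ ≈ 0.342 m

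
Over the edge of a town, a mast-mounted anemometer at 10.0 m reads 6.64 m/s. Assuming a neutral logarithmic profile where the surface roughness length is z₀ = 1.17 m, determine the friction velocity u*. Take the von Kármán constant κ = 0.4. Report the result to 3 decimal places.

u* ≈ 1.238 m/s

Log law: V(z) = (u*/κ) · ln(z/z₀) ⇒ u* = κ · V / ln(z/z₀)
u* = 0.4 × 6.64 / ln(10.0/1.17) = 0.4 × 6.64 / 2.1456
   = 2.6560 / 2.1456 = 1.2379 m/s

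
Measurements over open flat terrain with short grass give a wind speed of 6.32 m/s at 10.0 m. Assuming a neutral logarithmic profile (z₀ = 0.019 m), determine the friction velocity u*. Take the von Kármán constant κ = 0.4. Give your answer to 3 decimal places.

u* ≈ 0.403 m/s

Log law: V(z) = (u*/κ) · ln(z/z₀) ⇒ u* = κ · V / ln(z/z₀)
u* = 0.4 × 6.32 / ln(10.0/0.019) = 0.4 × 6.32 / 6.2659
   = 2.5280 / 6.2659 = 0.4035 m/s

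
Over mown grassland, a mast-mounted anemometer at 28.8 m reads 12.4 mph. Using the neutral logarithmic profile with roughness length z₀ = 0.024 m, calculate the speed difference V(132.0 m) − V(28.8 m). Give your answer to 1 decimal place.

2.7 mph

Log law: V₂ = V₁ · ln(z₂/z₀)/ln(z₁/z₀) = 12.4 × 8.6125/7.0901 = 15.0626 mph
ΔV = 15.0626 − 12.4 = 2.6626 mph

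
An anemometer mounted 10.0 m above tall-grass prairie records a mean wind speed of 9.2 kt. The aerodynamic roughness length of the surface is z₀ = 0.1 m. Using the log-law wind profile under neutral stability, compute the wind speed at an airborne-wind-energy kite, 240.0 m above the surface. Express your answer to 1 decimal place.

Log law: V(z) ∝ ln(z/z₀), so V₂/V₁ = ln(z₂/z₀) / ln(z₁/z₀).
ln(240.0/0.1) = 7.7832, ln(10.0/0.1) = 4.6052
V₂ = 9.2 × 7.7832/4.6052 = 9.2 × 1.6901 = 15.5490 kt

15.5 kt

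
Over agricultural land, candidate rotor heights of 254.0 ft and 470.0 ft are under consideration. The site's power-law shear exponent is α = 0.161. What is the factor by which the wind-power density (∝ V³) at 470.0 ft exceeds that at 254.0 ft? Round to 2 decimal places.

1.35

Speed ratio: V_B/V_A = (z_B/z_A)^α = (470.0/254.0)^0.161 = (1.8504)^0.161 = 1.10415
Power-density ratio: P_B/P_A = (V_B/V_A)³ = (1.10415)³ = 1.34613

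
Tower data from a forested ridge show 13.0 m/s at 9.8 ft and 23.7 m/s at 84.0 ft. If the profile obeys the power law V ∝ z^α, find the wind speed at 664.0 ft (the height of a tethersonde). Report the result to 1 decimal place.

42.2 m/s

First find α: α = ln(V₂/V₁)/ln(z₂/z₁) = ln(23.7/13.0)/ln(84.0/9.8) = 0.60053/2.14843 = 0.2795
Extrapolate from 84.0 ft to 664.0 ft: V₃ = 23.7 × (664.0/84.0)^0.2795 = 23.7 × 1.7823 = 42.2400 m/s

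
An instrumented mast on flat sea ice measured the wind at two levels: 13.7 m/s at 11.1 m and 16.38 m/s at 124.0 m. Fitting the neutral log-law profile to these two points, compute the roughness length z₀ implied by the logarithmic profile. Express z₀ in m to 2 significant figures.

Log law: V(z) ∝ ln(z/z₀). With r = V₁/V₂ = 13.7/16.38 = 0.83639,
r · ln(z₂/z₀) = ln(z₁/z₀) ⇒ ln z₀ = (ln z₁ − r·ln z₂)/(1 − r)
ln z₀ = (2.40695 − 0.83639×4.82028) / 0.16361 = -9.9299
z₀ = exp(-9.9299) = 0.00004870 m

z₀ ≈ 0.000049 m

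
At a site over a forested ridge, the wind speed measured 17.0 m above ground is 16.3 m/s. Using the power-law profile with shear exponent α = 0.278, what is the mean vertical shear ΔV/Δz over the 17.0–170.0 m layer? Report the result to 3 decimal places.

Power law: V₂ = V₁ · (z₂/z₁)^α = 16.3 × (10.0000)^0.278 = 30.9163 m/s
ΔV/Δz = (30.9163 − 16.3)/(170.0 − 17.0) = 14.6163/153.0000 = 0.09553 m/s/m

0.096 m/s/m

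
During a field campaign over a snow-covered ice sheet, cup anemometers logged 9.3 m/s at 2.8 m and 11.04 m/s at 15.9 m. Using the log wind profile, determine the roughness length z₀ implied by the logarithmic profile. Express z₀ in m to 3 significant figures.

Log law: V(z) ∝ ln(z/z₀). With r = V₁/V₂ = 9.3/11.04 = 0.84239,
r · ln(z₂/z₀) = ln(z₁/z₀) ⇒ ln z₀ = (ln z₁ − r·ln z₂)/(1 − r)
ln z₀ = (1.02962 − 0.84239×2.76632) / 0.15761 = -8.2527
z₀ = exp(-8.2527) = 0.0002605 m

z₀ ≈ 0.000261 m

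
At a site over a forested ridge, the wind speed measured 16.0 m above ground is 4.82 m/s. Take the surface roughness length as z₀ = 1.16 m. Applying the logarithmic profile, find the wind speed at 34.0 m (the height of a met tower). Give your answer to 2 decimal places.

Log law: V(z) ∝ ln(z/z₀), so V₂/V₁ = ln(z₂/z₀) / ln(z₁/z₀).
ln(34.0/1.16) = 3.3779, ln(16.0/1.16) = 2.6242
V₂ = 4.82 × 3.3779/2.6242 = 4.82 × 1.2872 = 6.2045 m/s

6.20 m/s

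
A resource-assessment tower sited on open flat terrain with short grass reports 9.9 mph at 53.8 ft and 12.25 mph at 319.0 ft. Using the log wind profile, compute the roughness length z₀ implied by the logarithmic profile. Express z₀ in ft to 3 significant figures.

Log law: V(z) ∝ ln(z/z₀). With r = V₁/V₂ = 9.9/12.25 = 0.80816,
r · ln(z₂/z₀) = ln(z₁/z₀) ⇒ ln z₀ = (ln z₁ − r·ln z₂)/(1 − r)
ln z₀ = (3.98527 − 0.80816×5.76519) / 0.19184 = -3.5131
z₀ = exp(-3.5131) = 0.02980 ft

z₀ ≈ 0.0298 ft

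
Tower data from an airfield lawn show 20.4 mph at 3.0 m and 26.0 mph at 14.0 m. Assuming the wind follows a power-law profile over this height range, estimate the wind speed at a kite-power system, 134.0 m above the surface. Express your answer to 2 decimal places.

First find α: α = ln(V₂/V₁)/ln(z₂/z₁) = ln(26.0/20.4)/ln(14.0/3.0) = 0.24256/1.54045 = 0.1575
Extrapolate from 14.0 m to 134.0 m: V₃ = 26.0 × (134.0/14.0)^0.1575 = 26.0 × 1.4271 = 37.1056 mph

37.11 mph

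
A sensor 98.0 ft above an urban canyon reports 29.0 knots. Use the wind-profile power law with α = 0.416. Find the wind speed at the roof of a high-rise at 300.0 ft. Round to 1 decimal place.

Power-law profile: V₂ = V₁ · (z₂/z₁)^α
V₂ = 29.0 × (300.0/98.0)^0.416 = 29.0 × (3.0612)^0.416
    = 29.0 × 1.5927 = 46.1881 knots

46.2 knots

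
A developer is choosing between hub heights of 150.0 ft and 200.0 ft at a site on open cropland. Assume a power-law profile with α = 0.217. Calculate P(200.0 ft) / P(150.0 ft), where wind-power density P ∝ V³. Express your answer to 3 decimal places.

Speed ratio: V_B/V_A = (z_B/z_A)^α = (200.0/150.0)^0.217 = (1.3333)^0.217 = 1.06442
Power-density ratio: P_B/P_A = (V_B/V_A)³ = (1.06442)³ = 1.20597

1.206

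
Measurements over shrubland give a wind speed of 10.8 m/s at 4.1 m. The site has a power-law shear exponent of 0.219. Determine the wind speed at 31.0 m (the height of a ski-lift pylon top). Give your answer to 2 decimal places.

16.82 m/s

Power-law profile: V₂ = V₁ · (z₂/z₁)^α
V₂ = 10.8 × (31.0/4.1)^0.219 = 10.8 × (7.5610)^0.219
    = 10.8 × 1.5574 = 16.8202 m/s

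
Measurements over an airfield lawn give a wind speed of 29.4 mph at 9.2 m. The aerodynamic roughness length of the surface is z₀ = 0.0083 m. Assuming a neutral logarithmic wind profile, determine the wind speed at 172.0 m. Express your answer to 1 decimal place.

Log law: V(z) ∝ ln(z/z₀), so V₂/V₁ = ln(z₂/z₀) / ln(z₁/z₀).
ln(172.0/0.0083) = 9.9390, ln(9.2/0.0083) = 7.0107
V₂ = 29.4 × 9.9390/7.0107 = 29.4 × 1.4177 = 41.6800 mph

41.7 mph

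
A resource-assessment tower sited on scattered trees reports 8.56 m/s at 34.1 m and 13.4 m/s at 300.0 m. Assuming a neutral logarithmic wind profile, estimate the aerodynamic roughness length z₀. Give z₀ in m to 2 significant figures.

Log law: V(z) ∝ ln(z/z₀). With r = V₁/V₂ = 8.56/13.4 = 0.63881,
r · ln(z₂/z₀) = ln(z₁/z₀) ⇒ ln z₀ = (ln z₁ − r·ln z₂)/(1 − r)
ln z₀ = (3.52930 − 0.63881×5.70378) / 0.36119 = -0.3165
z₀ = exp(-0.3165) = 0.7287 m

z₀ ≈ 0.73 m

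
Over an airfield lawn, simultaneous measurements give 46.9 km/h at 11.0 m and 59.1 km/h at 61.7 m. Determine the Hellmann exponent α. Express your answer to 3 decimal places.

α ≈ 0.134

Power law: V₂/V₁ = (z₂/z₁)^α ⇒ α = ln(V₂/V₁) / ln(z₂/z₁)
α = ln(59.1/46.9) / ln(61.7/11.0) = ln(1.2601) / ln(5.6091)
  = 0.23121 / 1.72439 = 0.13408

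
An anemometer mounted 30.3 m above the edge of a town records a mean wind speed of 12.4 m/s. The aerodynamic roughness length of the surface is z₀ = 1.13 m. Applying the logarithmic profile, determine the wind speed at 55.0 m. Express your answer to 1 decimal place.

14.6 m/s

Log law: V(z) ∝ ln(z/z₀), so V₂/V₁ = ln(z₂/z₀) / ln(z₁/z₀).
ln(55.0/1.13) = 3.8851, ln(30.3/1.13) = 3.2889
V₂ = 12.4 × 3.8851/3.2889 = 12.4 × 1.1813 = 14.6478 m/s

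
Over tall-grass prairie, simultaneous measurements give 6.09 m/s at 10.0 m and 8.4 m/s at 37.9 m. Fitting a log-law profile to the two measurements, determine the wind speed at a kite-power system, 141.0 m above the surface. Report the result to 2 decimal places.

Log law: V ∝ ln(z/z₀). From the pair, with r = V₁/V₂ = 0.72500,
ln z₀ = (ln z₁ − r·ln z₂)/(1 − r) = (2.3026 − 0.72500×3.6350)/0.27500 = -1.2100 → z₀ = 0.2982 m
V₃ = V₁ · ln(z₃/z₀)/ln(z₁/z₀) = 6.09 × 6.1588/3.5126 = 10.6778 m/s

10.68 m/s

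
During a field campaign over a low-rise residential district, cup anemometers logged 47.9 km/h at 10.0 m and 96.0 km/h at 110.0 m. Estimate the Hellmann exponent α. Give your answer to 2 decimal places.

Power law: V₂/V₁ = (z₂/z₁)^α ⇒ α = ln(V₂/V₁) / ln(z₂/z₁)
α = ln(96.0/47.9) / ln(110.0/10.0) = ln(2.0042) / ln(11.0000)
  = 0.69523 / 2.39790 = 0.28993

α ≈ 0.29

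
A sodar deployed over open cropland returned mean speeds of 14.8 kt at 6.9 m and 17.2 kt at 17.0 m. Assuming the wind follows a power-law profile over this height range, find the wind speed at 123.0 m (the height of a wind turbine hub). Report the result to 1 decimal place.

23.9 kt

First find α: α = ln(V₂/V₁)/ln(z₂/z₁) = ln(17.2/14.8)/ln(17.0/6.9) = 0.15028/0.90169 = 0.1667
Extrapolate from 17.0 m to 123.0 m: V₃ = 17.2 × (123.0/17.0)^0.1667 = 17.2 × 1.3907 = 23.9206 kt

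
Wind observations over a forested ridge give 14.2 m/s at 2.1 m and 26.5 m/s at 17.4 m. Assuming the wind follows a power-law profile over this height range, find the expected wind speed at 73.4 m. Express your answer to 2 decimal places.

40.52 m/s

First find α: α = ln(V₂/V₁)/ln(z₂/z₁) = ln(26.5/14.2)/ln(17.4/2.1) = 0.62390/2.11453 = 0.2951
Extrapolate from 17.4 m to 73.4 m: V₃ = 26.5 × (73.4/17.4)^0.2951 = 26.5 × 1.5292 = 40.5227 m/s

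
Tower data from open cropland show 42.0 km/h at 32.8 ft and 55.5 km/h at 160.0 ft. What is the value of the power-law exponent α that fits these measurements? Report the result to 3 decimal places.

α ≈ 0.176

Power law: V₂/V₁ = (z₂/z₁)^α ⇒ α = ln(V₂/V₁) / ln(z₂/z₁)
α = ln(55.5/42.0) / ln(160.0/32.8) = ln(1.3214) / ln(4.8780)
  = 0.27871 / 1.58475 = 0.17587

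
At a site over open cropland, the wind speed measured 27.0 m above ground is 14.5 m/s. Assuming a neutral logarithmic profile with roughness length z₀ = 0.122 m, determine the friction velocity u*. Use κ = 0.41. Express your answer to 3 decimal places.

Log law: V(z) = (u*/κ) · ln(z/z₀) ⇒ u* = κ · V / ln(z/z₀)
u* = 0.41 × 14.5 / ln(27.0/0.122) = 0.41 × 14.5 / 5.3996
   = 5.9450 / 5.3996 = 1.1010 m/s

u* ≈ 1.101 m/s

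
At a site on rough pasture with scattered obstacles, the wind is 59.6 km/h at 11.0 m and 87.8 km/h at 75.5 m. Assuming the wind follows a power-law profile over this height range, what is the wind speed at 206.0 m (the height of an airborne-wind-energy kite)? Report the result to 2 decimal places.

107.44 km/h

First find α: α = ln(V₂/V₁)/ln(z₂/z₁) = ln(87.8/59.6)/ln(75.5/11.0) = 0.38741/1.92624 = 0.2011
Extrapolate from 75.5 m to 206.0 m: V₃ = 87.8 × (206.0/75.5)^0.2011 = 87.8 × 1.2237 = 107.4403 km/h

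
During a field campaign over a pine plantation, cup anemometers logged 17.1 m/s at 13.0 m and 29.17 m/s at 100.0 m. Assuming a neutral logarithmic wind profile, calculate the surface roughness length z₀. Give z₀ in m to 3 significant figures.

Log law: V(z) ∝ ln(z/z₀). With r = V₁/V₂ = 17.1/29.17 = 0.58622,
r · ln(z₂/z₀) = ln(z₁/z₀) ⇒ ln z₀ = (ln z₁ − r·ln z₂)/(1 − r)
ln z₀ = (2.56495 − 0.58622×4.60517) / 0.41378 = -0.3255
z₀ = exp(-0.3255) = 0.7222 m

z₀ ≈ 0.722 m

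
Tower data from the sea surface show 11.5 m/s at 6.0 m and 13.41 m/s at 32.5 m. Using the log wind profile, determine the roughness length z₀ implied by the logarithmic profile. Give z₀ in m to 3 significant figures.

Log law: V(z) ∝ ln(z/z₀). With r = V₁/V₂ = 11.5/13.41 = 0.85757,
r · ln(z₂/z₀) = ln(z₁/z₀) ⇒ ln z₀ = (ln z₁ − r·ln z₂)/(1 − r)
ln z₀ = (1.79176 − 0.85757×3.48124) / 0.14243 = -8.3805
z₀ = exp(-8.3805) = 0.0002293 m

z₀ ≈ 0.000229 m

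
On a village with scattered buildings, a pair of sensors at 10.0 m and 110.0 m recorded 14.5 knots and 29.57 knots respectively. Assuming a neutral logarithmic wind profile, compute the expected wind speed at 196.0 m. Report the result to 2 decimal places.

33.20 knots

Log law: V ∝ ln(z/z₀). From the pair, with r = V₁/V₂ = 0.49036,
ln z₀ = (ln z₁ − r·ln z₂)/(1 − r) = (2.3026 − 0.49036×4.7005)/0.50964 = -0.0046 → z₀ = 0.9954 m
V₃ = V₁ · ln(z₃/z₀)/ln(z₁/z₀) = 14.5 × 5.2827/2.3072 = 33.2002 knots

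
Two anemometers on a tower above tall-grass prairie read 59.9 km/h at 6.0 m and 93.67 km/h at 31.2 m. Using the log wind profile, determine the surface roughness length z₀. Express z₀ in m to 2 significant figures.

Log law: V(z) ∝ ln(z/z₀). With r = V₁/V₂ = 59.9/93.67 = 0.63948,
r · ln(z₂/z₀) = ln(z₁/z₀) ⇒ ln z₀ = (ln z₁ − r·ln z₂)/(1 − r)
ln z₀ = (1.79176 − 0.63948×3.44042) / 0.36052 = -1.1326
z₀ = exp(-1.1326) = 0.3222 m

z₀ ≈ 0.32 m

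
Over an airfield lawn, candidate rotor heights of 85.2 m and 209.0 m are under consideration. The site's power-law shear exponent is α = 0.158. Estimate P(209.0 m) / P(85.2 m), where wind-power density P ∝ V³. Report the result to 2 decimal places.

1.53

Speed ratio: V_B/V_A = (z_B/z_A)^α = (209.0/85.2)^0.158 = (2.4531)^0.158 = 1.15232
Power-density ratio: P_B/P_A = (V_B/V_A)³ = (1.15232)³ = 1.53010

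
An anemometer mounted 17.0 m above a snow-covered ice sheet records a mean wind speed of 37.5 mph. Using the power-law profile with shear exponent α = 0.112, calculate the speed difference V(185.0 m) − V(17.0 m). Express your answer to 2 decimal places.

11.49 mph

Power law: V₂ = V₁ · (z₂/z₁)^α = 37.5 × (10.8824)^0.112 = 48.9941 mph
ΔV = 48.9941 − 37.5 = 11.4941 mph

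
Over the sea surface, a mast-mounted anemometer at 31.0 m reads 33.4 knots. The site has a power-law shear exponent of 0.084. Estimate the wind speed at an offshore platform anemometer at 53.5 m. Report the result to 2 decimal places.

34.97 knots

Power-law profile: V₂ = V₁ · (z₂/z₁)^α
V₂ = 33.4 × (53.5/31.0)^0.084 = 33.4 × (1.7258)^0.084
    = 33.4 × 1.0469 = 34.9666 knots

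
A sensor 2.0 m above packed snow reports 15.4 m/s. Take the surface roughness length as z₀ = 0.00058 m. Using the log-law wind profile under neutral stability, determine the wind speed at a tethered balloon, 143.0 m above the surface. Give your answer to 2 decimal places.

Log law: V(z) ∝ ln(z/z₀), so V₂/V₁ = ln(z₂/z₀) / ln(z₁/z₀).
ln(143.0/0.00058) = 12.4153, ln(2.0/0.00058) = 8.1456
V₂ = 15.4 × 12.4153/8.1456 = 15.4 × 1.5242 = 23.4722 m/s

23.47 m/s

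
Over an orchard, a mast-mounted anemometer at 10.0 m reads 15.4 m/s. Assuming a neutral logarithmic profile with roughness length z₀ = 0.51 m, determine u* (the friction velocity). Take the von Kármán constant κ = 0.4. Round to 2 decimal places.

Log law: V(z) = (u*/κ) · ln(z/z₀) ⇒ u* = κ · V / ln(z/z₀)
u* = 0.4 × 15.4 / ln(10.0/0.51) = 0.4 × 15.4 / 2.9759
   = 6.1600 / 2.9759 = 2.0699 m/s

u* ≈ 2.07 m/s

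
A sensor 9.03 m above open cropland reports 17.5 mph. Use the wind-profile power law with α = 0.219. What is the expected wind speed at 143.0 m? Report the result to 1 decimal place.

Power-law profile: V₂ = V₁ · (z₂/z₁)^α
V₂ = 17.5 × (143.0/9.03)^0.219 = 17.5 × (15.8361)^0.219
    = 17.5 × 1.8311 = 32.0451 mph

32.0 mph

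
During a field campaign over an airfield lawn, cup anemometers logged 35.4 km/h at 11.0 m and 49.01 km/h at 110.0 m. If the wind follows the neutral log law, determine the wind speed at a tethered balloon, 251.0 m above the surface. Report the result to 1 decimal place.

53.9 km/h

Log law: V ∝ ln(z/z₀). From the pair, with r = V₁/V₂ = 0.72230,
ln z₀ = (ln z₁ − r·ln z₂)/(1 − r) = (2.3979 − 0.72230×4.7005)/0.27770 = -3.5912 → z₀ = 0.02757 m
V₃ = V₁ · ln(z₃/z₀)/ln(z₁/z₀) = 35.4 × 9.1166/5.9891 = 53.8862 km/h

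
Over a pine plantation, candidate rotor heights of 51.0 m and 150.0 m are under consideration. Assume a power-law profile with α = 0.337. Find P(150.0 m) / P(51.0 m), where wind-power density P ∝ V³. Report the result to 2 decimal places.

2.98

Speed ratio: V_B/V_A = (z_B/z_A)^α = (150.0/51.0)^0.337 = (2.9412)^0.337 = 1.43844
Power-density ratio: P_B/P_A = (V_B/V_A)³ = (1.43844)³ = 2.97629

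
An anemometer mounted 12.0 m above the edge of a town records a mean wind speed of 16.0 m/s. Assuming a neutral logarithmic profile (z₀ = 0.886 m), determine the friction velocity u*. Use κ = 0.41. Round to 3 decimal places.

u* ≈ 2.517 m/s

Log law: V(z) = (u*/κ) · ln(z/z₀) ⇒ u* = κ · V / ln(z/z₀)
u* = 0.41 × 16.0 / ln(12.0/0.886) = 0.41 × 16.0 / 2.6059
   = 6.5600 / 2.6059 = 2.5173 m/s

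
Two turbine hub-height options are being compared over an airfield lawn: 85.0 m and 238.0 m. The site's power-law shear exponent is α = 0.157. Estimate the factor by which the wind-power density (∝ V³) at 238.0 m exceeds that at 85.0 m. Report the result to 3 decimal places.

1.624

Speed ratio: V_B/V_A = (z_B/z_A)^α = (238.0/85.0)^0.157 = (2.8000)^0.157 = 1.17545
Power-density ratio: P_B/P_A = (V_B/V_A)³ = (1.17545)³ = 1.62410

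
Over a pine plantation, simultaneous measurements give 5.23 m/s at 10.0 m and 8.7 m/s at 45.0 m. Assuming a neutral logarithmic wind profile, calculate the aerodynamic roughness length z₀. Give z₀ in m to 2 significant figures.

Log law: V(z) ∝ ln(z/z₀). With r = V₁/V₂ = 5.23/8.7 = 0.60115,
r · ln(z₂/z₀) = ln(z₁/z₀) ⇒ ln z₀ = (ln z₁ − r·ln z₂)/(1 − r)
ln z₀ = (2.30259 − 0.60115×3.80666) / 0.39885 = 0.0356
z₀ = exp(0.0356) = 1.036 m

z₀ ≈ 1.0 m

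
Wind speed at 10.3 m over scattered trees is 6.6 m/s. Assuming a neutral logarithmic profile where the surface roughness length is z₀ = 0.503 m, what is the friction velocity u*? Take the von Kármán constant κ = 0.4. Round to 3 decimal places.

u* ≈ 0.874 m/s

Log law: V(z) = (u*/κ) · ln(z/z₀) ⇒ u* = κ · V / ln(z/z₀)
u* = 0.4 × 6.6 / ln(10.3/0.503) = 0.4 × 6.6 / 3.0193
   = 2.6400 / 3.0193 = 0.8744 m/s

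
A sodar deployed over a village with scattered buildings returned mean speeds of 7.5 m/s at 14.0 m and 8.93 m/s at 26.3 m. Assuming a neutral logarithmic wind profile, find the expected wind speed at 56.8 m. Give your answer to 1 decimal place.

10.7 m/s

Log law: V ∝ ln(z/z₀). From the pair, with r = V₁/V₂ = 0.83987,
ln z₀ = (ln z₁ − r·ln z₂)/(1 − r) = (2.6391 − 0.83987×3.2696)/0.16013 = -0.6678 → z₀ = 0.5128 m
V₃ = V₁ · ln(z₃/z₀)/ln(z₁/z₀) = 7.5 × 4.7074/3.3069 = 10.6763 m/s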